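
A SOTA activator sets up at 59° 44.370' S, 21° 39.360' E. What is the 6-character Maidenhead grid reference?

KD00tg

Add 180° to longitude and 90° to latitude: 201.6560, 30.2605.
Field: 201.6560/20 → 10 → K, 30.2605/10 → 3 → D; chars KD.
Square: 1.6560/2 → 0, 0.2605/1 → 0; chars 00.
Subsquare: 1.6560/0.0833333 → 19 → t, 0.2605/0.0416667 → 6 → g; chars tg.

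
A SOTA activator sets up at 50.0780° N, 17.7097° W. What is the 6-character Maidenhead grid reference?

IO10db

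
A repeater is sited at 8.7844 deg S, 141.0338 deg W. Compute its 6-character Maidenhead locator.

BI91lf

Shift to the Maidenhead origin (180°W, 90°S): lon 38.9662, lat 81.2156.
Field: lon ⌊38.9662/20⌋ = 1 → B; lat ⌊81.2156/10⌋ = 8 → I.
Square: lon ⌊18.9662/2⌋ = 9; lat ⌊1.2156/1⌋ = 1.
Subsquare: lon ⌊0.9662/0.0833333⌋ = 11 → l; lat ⌊0.2156/0.0416667⌋ = 5 → f.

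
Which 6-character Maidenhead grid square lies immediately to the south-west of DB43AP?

DB33xo

Longitude subsquare a = 0; −1 → -1, wraps to 23 = x, carry into square.
Longitude square 4; −1 → 3.
Latitude subsquare p = 15; −1 → 14 = o.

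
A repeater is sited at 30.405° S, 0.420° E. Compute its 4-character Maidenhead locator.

JF09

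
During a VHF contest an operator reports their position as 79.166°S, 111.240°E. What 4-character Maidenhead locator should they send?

OB50

Shift to the Maidenhead origin (180°W, 90°S): lon 291.24, lat 10.83.
Field (20°×10°, letters A–R): 291.24/20 → 14 → O, 10.83/10 → 1 → B; chars OB.
Square (2°×1°, digits 0–9): 11.24/2 → 5, 0.83/1 → 0; chars 50.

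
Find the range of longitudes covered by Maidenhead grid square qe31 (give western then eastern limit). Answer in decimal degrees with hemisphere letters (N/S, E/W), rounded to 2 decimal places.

146.00° E, 148.00° E

Field Q=16, E=4: +16·20° lon, +4·10° lat → SW at lon 140°, lat -50°.
Square 3, 1: +3·2° lon, +1·1° lat → SW at lon 146°, lat -49°.
Cell spans 2° lon × 1° lat.
west 146.00° E, east 148.00° E.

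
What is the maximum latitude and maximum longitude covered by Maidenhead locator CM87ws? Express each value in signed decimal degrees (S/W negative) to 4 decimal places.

Field C=2, M=12: +2·20° lon, +12·10° lat → SW at lon -140°, lat 30°.
Square 8, 7: +8·2° lon, +7·1° lat → SW at lon -124°, lat 37°.
Subsquare w=22, s=18: +22·0.0833333° lon, +18·0.0416667° lat → SW at lon -122.167°, lat 37.75°.
Cell spans 0.0833333° lon × 0.0416667° lat. NE corner is SW corner plus one full cell.
latitude 37.7917, longitude -122.0833.

37.7917, -122.0833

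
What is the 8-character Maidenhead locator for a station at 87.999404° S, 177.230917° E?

RA82oa70

Add 180° to longitude and 90° to latitude: 357.23092, 2.00060.
Field: lon ⌊357.23092/20⌋ = 17 → R; lat ⌊2.00060/10⌋ = 0 → A.
Square: lon ⌊17.23092/2⌋ = 8; lat ⌊2.00060/1⌋ = 2.
Subsquare: lon ⌊1.23092/0.0833333⌋ = 14 → o; lat ⌊0.00060/0.0416667⌋ = 0 → a.
Extended square: lon ⌊0.06425/0.00833333⌋ = 7; lat ⌊0.00060/0.00416667⌋ = 0.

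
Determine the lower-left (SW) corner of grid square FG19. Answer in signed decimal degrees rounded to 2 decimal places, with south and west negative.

-21.00, -78.00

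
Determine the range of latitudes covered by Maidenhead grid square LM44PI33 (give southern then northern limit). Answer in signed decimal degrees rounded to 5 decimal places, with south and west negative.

34.34583, 34.35000

Field L=11, M=12: +11·20° lon, +12·10° lat → SW at lon 40°, lat 30°.
Square 4, 4: +4·2° lon, +4·1° lat → SW at lon 48°, lat 34°.
Subsquare p=15, i=8: +15·0.0833333° lon, +8·0.0416667° lat → SW at lon 49.25°, lat 34.3333°.
Extended square 3, 3: +3·0.00833333° lon, +3·0.00416667° lat → SW at lon 49.275°, lat 34.3458°.
Cell spans 0.00833333° lon × 0.00416667° lat.
south 34.34583, north 34.35000.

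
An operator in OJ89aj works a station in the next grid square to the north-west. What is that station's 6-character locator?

Longitude subsquare a = 0; −1 → -1, wraps to 23 = x, carry into square.
Longitude square 8; −1 → 7.
Latitude subsquare j = 9; +1 → 10 = k.

OJ79xk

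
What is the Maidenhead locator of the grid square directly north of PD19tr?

PD19ts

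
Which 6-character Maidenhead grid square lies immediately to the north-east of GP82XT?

Longitude subsquare x = 23; +1 → 24, wraps to 0 = a, carry into square.
Longitude square 8; +1 → 9.
Latitude subsquare t = 19; +1 → 20 = u.

GP92au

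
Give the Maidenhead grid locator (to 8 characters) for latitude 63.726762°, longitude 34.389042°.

Shift to the Maidenhead origin (180°W, 90°S): lon 214.38904, lat 153.72676.
Field (20°×10°, letters A–R): lon ⌊214.38904/20⌋ = 10 → K; lat ⌊153.72676/10⌋ = 15 → P.
Square (2°×1°, digits 0–9): lon ⌊14.38904/2⌋ = 7; lat ⌊3.72676/1⌋ = 3.
Subsquare (5′×2.5′, letters a–x): lon ⌊0.38904/0.0833333⌋ = 4 → e; lat ⌊0.72676/0.0416667⌋ = 17 → r.
Extended square (30″×15″, digits 0–9): lon ⌊0.05571/0.00833333⌋ = 6; lat ⌊0.01843/0.00416667⌋ = 4.

KP73er64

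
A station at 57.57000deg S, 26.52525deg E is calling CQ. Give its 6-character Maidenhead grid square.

KD32gk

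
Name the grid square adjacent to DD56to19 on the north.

DD56tp10

Latitude extended square 9; +1 → 10, wraps to 0, carry into subsquare.
Latitude subsquare o = 14; +1 → 15 = p.
The longitude characters are unchanged.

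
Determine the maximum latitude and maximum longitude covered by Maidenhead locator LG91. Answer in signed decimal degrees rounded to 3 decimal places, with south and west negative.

Field L=11, G=6: +11·20° lon, +6·10° lat → SW at lon 40°, lat -30°.
Square 9, 1: +9·2° lon, +1·1° lat → SW at lon 58°, lat -29°.
Cell spans 2° lon × 1° lat. NE corner is SW corner plus one full cell.
latitude -28.000, longitude 60.000.

-28.000, 60.000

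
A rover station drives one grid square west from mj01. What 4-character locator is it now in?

LJ91

Longitude square 0; −1 → -1, wraps to 9, carry into field.
Longitude field M = 12; −1 → 11 = L.
The latitude characters are unchanged.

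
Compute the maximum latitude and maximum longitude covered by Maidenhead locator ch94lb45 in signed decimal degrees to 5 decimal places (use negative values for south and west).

-15.93333, -121.04167

Field C=2, H=7: +2·20° lon, +7·10° lat → SW at lon -140°, lat -20°.
Square 9, 4: +9·2° lon, +4·1° lat → SW at lon -122°, lat -16°.
Subsquare l=11, b=1: +11·0.0833333° lon, +1·0.0416667° lat → SW at lon -121.083°, lat -15.9583°.
Extended square 4, 5: +4·0.00833333° lon, +5·0.00416667° lat → SW at lon -121.05°, lat -15.9375°.
Cell spans 0.00833333° lon × 0.00416667° lat. NE corner is SW corner plus one full cell.
latitude -15.93333, longitude -121.04167.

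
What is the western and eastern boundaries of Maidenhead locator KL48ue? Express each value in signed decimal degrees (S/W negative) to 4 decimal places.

29.6667, 29.7500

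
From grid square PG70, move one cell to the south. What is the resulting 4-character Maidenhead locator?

PF79

Latitude square 0; −1 → -1, wraps to 9, carry into field.
Latitude field G = 6; −1 → 5 = F.
The longitude characters are unchanged.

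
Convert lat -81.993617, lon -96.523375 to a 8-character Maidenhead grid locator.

EA18ra71

Offset from 180°W / 90°S: lon 83.47662°, lat 8.00638°.
Field: 83.47662/20 → 4 → E, 8.00638/10 → 0 → A; chars EA.
Square: 3.47662/2 → 1, 8.00638/1 → 8; chars 18.
Subsquare: 1.47662/0.0833333 → 17 → r, 0.00638/0.0416667 → 0 → a; chars ra.
Extended square: 0.05996/0.00833333 → 7, 0.00638/0.00416667 → 1; chars 71.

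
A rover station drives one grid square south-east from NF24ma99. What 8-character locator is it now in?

NF24na08

Longitude extended square 9; +1 → 10, wraps to 0, carry into subsquare.
Longitude subsquare m = 12; +1 → 13 = n.
Latitude extended square 9; −1 → 8.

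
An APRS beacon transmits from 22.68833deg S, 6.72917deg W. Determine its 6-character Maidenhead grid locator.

IG67ph

Offset from 180°W / 90°S: lon 173.2708°, lat 67.3117°.
Field: lon ⌊173.2708/20⌋ = 8 → I; lat ⌊67.3117/10⌋ = 6 → G.
Square: lon ⌊13.2708/2⌋ = 6; lat ⌊7.3117/1⌋ = 7.
Subsquare: lon ⌊1.2708/0.0833333⌋ = 15 → p; lat ⌊0.3117/0.0416667⌋ = 7 → h.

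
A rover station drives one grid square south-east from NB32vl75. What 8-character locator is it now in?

NB32vl84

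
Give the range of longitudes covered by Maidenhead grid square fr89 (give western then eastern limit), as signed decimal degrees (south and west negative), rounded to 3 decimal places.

-64.000, -62.000

Field F=5, R=17: +5·20° lon, +17·10° lat → SW at lon -80°, lat 80°.
Square 8, 9: +8·2° lon, +9·1° lat → SW at lon -64°, lat 89°.
Cell spans 2° lon × 1° lat.
west -64.000, east -62.000.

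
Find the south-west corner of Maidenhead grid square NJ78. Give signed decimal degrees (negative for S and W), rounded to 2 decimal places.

8.00, 94.00

Field N=13, J=9: +13·20° lon, +9·10° lat → SW at lon 80°, lat 0°.
Square 7, 8: +7·2° lon, +8·1° lat → SW at lon 94°, lat 8°.
latitude 8.00, longitude 94.00.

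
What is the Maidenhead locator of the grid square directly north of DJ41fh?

Latitude subsquare h = 7; +1 → 8 = i.
The longitude characters are unchanged.

DJ41fi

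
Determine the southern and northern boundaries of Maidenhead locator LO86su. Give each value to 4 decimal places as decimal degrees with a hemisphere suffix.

Field L=11, O=14: +11·20° lon, +14·10° lat → SW at lon 40°, lat 50°.
Square 8, 6: +8·2° lon, +6·1° lat → SW at lon 56°, lat 56°.
Subsquare s=18, u=20: +18·0.0833333° lon, +20·0.0416667° lat → SW at lon 57.5°, lat 56.8333°.
Cell spans 0.0833333° lon × 0.0416667° lat.
south 56.8333° N, north 56.8750° N.

56.8333° N, 56.8750° N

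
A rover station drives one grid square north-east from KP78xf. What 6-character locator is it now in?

Longitude subsquare x = 23; +1 → 24, wraps to 0 = a, carry into square.
Longitude square 7; +1 → 8.
Latitude subsquare f = 5; +1 → 6 = g.

KP88ag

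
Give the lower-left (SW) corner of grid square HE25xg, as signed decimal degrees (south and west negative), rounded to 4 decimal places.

Field H=7, E=4: +7·20° lon, +4·10° lat → SW at lon -40°, lat -50°.
Square 2, 5: +2·2° lon, +5·1° lat → SW at lon -36°, lat -45°.
Subsquare x=23, g=6: +23·0.0833333° lon, +6·0.0416667° lat → SW at lon -34.0833°, lat -44.75°.
latitude -44.7500, longitude -34.0833.

-44.7500, -34.0833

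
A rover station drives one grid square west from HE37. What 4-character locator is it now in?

HE27

Longitude square 3; −1 → 2.
The latitude characters are unchanged.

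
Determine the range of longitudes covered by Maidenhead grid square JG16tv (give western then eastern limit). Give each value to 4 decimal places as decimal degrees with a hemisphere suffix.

3.5833° E, 3.6667° E

Field J=9, G=6: +9·20° lon, +6·10° lat → SW at lon 0°, lat -30°.
Square 1, 6: +1·2° lon, +6·1° lat → SW at lon 2°, lat -24°.
Subsquare t=19, v=21: +19·0.0833333° lon, +21·0.0416667° lat → SW at lon 3.58333°, lat -23.125°.
Cell spans 0.0833333° lon × 0.0416667° lat.
west 3.5833° E, east 3.6667° E.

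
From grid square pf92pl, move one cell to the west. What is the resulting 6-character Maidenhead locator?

Longitude subsquare p = 15; −1 → 14 = o.
The latitude characters are unchanged.

PF92ol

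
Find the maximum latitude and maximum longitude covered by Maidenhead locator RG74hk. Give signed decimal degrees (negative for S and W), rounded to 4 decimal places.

-25.5417, 174.6667

Field R=17, G=6: +17·20° lon, +6·10° lat → SW at lon 160°, lat -30°.
Square 7, 4: +7·2° lon, +4·1° lat → SW at lon 174°, lat -26°.
Subsquare h=7, k=10: +7·0.0833333° lon, +10·0.0416667° lat → SW at lon 174.583°, lat -25.5833°.
Cell spans 0.0833333° lon × 0.0416667° lat. NE corner is SW corner plus one full cell.
latitude -25.5417, longitude 174.6667.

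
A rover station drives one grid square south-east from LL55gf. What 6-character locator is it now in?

LL55he

Longitude subsquare g = 6; +1 → 7 = h.
Latitude subsquare f = 5; −1 → 4 = e.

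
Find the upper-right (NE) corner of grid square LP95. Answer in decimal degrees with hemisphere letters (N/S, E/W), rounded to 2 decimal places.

Field L=11, P=15: +11·20° lon, +15·10° lat → SW at lon 40°, lat 60°.
Square 9, 5: +9·2° lon, +5·1° lat → SW at lon 58°, lat 65°.
Cell spans 2° lon × 1° lat. NE corner is SW corner plus one full cell.
latitude 66.00° N, longitude 60.00° E.

66.00° N, 60.00° E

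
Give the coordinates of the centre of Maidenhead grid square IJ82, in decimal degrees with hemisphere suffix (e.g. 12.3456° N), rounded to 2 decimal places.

Field I=8, J=9: +8·20° lon, +9·10° lat → SW at lon -20°, lat 0°.
Square 8, 2: +8·2° lon, +2·1° lat → SW at lon -4°, lat 2°.
Cell spans 2° lon × 1° lat. Centre is SW corner plus half of each.
latitude 2.50° N, longitude 3.00° W.

2.50° N, 3.00° W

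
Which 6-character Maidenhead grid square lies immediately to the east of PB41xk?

PB51ak

Longitude subsquare x = 23; +1 → 24, wraps to 0 = a, carry into square.
Longitude square 4; +1 → 5.
The latitude characters are unchanged.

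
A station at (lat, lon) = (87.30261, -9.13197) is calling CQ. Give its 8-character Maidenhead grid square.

Shift to the Maidenhead origin (180°W, 90°S): lon 170.86803, lat 177.30261.
Field (20°×10°, letters A–R): lon ⌊170.86803/20⌋ = 8 → I; lat ⌊177.30261/10⌋ = 17 → R.
Square (2°×1°, digits 0–9): lon ⌊10.86803/2⌋ = 5; lat ⌊7.30261/1⌋ = 7.
Subsquare (5′×2.5′, letters a–x): lon ⌊0.86803/0.0833333⌋ = 10 → k; lat ⌊0.30261/0.0416667⌋ = 7 → h.
Extended square (30″×15″, digits 0–9): lon ⌊0.03470/0.00833333⌋ = 4; lat ⌊0.01094/0.00416667⌋ = 2.

IR57kh42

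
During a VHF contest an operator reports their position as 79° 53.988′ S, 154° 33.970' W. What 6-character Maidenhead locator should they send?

BB20rc

Shift to the Maidenhead origin (180°W, 90°S): lon 25.4338, lat 10.1002.
Field: lon ⌊25.4338/20⌋ = 1 → B; lat ⌊10.1002/10⌋ = 1 → B.
Square: lon ⌊5.4338/2⌋ = 2; lat ⌊0.1002/1⌋ = 0.
Subsquare: lon ⌊1.4338/0.0833333⌋ = 17 → r; lat ⌊0.1002/0.0416667⌋ = 2 → c.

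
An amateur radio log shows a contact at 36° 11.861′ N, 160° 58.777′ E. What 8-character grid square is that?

RM06le77

Offset from 180°W / 90°S: lon 340.97962°, lat 126.19768°.
Field (20°×10°, letters A–R): 340.97962/20 → 17 → R, 126.19768/10 → 12 → M; chars RM.
Square (2°×1°, digits 0–9): 0.97962/2 → 0, 6.19768/1 → 6; chars 06.
Subsquare (5′×2.5′, letters a–x): 0.97962/0.0833333 → 11 → l, 0.19768/0.0416667 → 4 → e; chars le.
Extended square (30″×15″, digits 0–9): 0.06295/0.00833333 → 7, 0.03102/0.00416667 → 7; chars 77.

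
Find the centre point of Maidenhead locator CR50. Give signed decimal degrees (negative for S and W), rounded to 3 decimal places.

80.500, -129.000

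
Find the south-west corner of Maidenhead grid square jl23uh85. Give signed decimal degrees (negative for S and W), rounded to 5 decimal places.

23.31250, 5.73333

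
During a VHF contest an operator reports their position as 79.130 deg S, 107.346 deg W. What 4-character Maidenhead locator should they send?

DB60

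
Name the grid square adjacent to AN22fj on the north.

AN22fk

Latitude subsquare j = 9; +1 → 10 = k.
The longitude characters are unchanged.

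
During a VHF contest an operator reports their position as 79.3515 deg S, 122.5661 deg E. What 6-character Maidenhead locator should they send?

PB10gp

Offset from 180°W / 90°S: lon 302.5661°, lat 10.6485°.
Field: 302.5661/20 → 15 → P, 10.6485/10 → 1 → B; chars PB.
Square: 2.5661/2 → 1, 0.6485/1 → 0; chars 10.
Subsquare: 0.5661/0.0833333 → 6 → g, 0.6485/0.0416667 → 15 → p; chars gp.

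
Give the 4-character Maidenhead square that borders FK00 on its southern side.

Latitude square 0; −1 → -1, wraps to 9, carry into field.
Latitude field K = 10; −1 → 9 = J.
The longitude characters are unchanged.

FJ09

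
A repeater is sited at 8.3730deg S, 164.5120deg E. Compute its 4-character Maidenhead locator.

Add 180° to longitude and 90° to latitude: 344.51, 81.63.
Field: 344.51/20 → 17 → R, 81.63/10 → 8 → I; chars RI.
Square: 4.51/2 → 2, 1.63/1 → 1; chars 21.

RI21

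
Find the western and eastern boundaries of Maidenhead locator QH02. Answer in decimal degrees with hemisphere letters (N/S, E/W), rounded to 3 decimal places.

140.000° E, 142.000° E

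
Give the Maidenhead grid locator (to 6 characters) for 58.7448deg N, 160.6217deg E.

RO08hr

Shift to the Maidenhead origin (180°W, 90°S): lon 340.6217, lat 148.7448.
Field: lon ⌊340.6217/20⌋ = 17 → R; lat ⌊148.7448/10⌋ = 14 → O.
Square: lon ⌊0.6217/2⌋ = 0; lat ⌊8.7448/1⌋ = 8.
Subsquare: lon ⌊0.6217/0.0833333⌋ = 7 → h; lat ⌊0.7448/0.0416667⌋ = 17 → r.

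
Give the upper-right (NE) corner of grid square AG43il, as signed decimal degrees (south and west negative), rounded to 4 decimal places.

Field A=0, G=6: +0·20° lon, +6·10° lat → SW at lon -180°, lat -30°.
Square 4, 3: +4·2° lon, +3·1° lat → SW at lon -172°, lat -27°.
Subsquare i=8, l=11: +8·0.0833333° lon, +11·0.0416667° lat → SW at lon -171.333°, lat -26.5417°.
Cell spans 0.0833333° lon × 0.0416667° lat. NE corner is SW corner plus one full cell.
latitude -26.5000, longitude -171.2500.

-26.5000, -171.2500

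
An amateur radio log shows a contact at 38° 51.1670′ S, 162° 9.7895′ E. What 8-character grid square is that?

RF11bd95

Add 180° to longitude and 90° to latitude: 342.16316, 51.14722.
Field: 342.16316/20 → 17 → R, 51.14722/10 → 5 → F; chars RF.
Square: 2.16316/2 → 1, 1.14722/1 → 1; chars 11.
Subsquare: 0.16316/0.0833333 → 1 → b, 0.14722/0.0416667 → 3 → d; chars bd.
Extended square: 0.07983/0.00833333 → 9, 0.02222/0.00416667 → 5; chars 95.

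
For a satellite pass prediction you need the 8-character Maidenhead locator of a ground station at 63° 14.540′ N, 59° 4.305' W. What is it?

Shift to the Maidenhead origin (180°W, 90°S): lon 120.92825, lat 153.24233.
Field: 120.92825/20 → 6 → G, 153.24233/10 → 15 → P; chars GP.
Square: 0.92825/2 → 0, 3.24233/1 → 3; chars 03.
Subsquare: 0.92825/0.0833333 → 11 → l, 0.24233/0.0416667 → 5 → f; chars lf.
Extended square: 0.01158/0.00833333 → 1, 0.03400/0.00416667 → 8; chars 18.

GP03lf18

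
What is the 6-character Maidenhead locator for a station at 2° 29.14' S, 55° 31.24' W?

GI27fm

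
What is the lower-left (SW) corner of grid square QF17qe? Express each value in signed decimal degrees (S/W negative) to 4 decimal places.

-32.8333, 143.3333

Field Q=16, F=5: +16·20° lon, +5·10° lat → SW at lon 140°, lat -40°.
Square 1, 7: +1·2° lon, +7·1° lat → SW at lon 142°, lat -33°.
Subsquare q=16, e=4: +16·0.0833333° lon, +4·0.0416667° lat → SW at lon 143.333°, lat -32.8333°.
latitude -32.8333, longitude 143.3333.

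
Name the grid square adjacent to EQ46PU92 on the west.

EQ46pu82

Longitude extended square 9; −1 → 8.
The latitude characters are unchanged.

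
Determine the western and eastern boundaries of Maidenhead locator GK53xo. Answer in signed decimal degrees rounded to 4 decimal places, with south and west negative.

-48.0833, -48.0000

Field G=6, K=10: +6·20° lon, +10·10° lat → SW at lon -60°, lat 10°.
Square 5, 3: +5·2° lon, +3·1° lat → SW at lon -50°, lat 13°.
Subsquare x=23, o=14: +23·0.0833333° lon, +14·0.0416667° lat → SW at lon -48.0833°, lat 13.5833°.
Cell spans 0.0833333° lon × 0.0416667° lat.
west -48.0833, east -48.0000.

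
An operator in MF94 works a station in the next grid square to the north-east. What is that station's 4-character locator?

Longitude square 9; +1 → 10, wraps to 0, carry into field.
Longitude field M = 12; +1 → 13 = N.
Latitude square 4; +1 → 5.

NF05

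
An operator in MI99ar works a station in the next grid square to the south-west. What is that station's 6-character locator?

Longitude subsquare a = 0; −1 → -1, wraps to 23 = x, carry into square.
Longitude square 9; −1 → 8.
Latitude subsquare r = 17; −1 → 16 = q.

MI89xq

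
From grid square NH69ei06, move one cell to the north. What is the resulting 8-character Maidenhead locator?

NH69ei07

Latitude extended square 6; +1 → 7.
The longitude characters are unchanged.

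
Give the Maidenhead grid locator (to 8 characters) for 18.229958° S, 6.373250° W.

IH61ts54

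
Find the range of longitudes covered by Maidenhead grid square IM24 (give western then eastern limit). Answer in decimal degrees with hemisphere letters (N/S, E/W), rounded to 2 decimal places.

16.00° W, 14.00° W

Field I=8, M=12: +8·20° lon, +12·10° lat → SW at lon -20°, lat 30°.
Square 2, 4: +2·2° lon, +4·1° lat → SW at lon -16°, lat 34°.
Cell spans 2° lon × 1° lat.
west 16.00° W, east 14.00° W.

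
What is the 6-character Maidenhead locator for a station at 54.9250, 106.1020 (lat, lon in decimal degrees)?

OO34bw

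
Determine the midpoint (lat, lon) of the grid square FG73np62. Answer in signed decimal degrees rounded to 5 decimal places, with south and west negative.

-26.36458, -64.86250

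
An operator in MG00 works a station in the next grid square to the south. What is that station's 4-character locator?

MF09

Latitude square 0; −1 → -1, wraps to 9, carry into field.
Latitude field G = 6; −1 → 5 = F.
The longitude characters are unchanged.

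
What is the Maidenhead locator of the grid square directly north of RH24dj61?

RH24dj62

Latitude extended square 1; +1 → 2.
The longitude characters are unchanged.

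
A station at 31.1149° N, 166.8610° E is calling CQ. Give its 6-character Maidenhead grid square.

Shift to the Maidenhead origin (180°W, 90°S): lon 346.8610, lat 121.1149.
Field (20°×10°, letters A–R): lon ⌊346.8610/20⌋ = 17 → R; lat ⌊121.1149/10⌋ = 12 → M.
Square (2°×1°, digits 0–9): lon ⌊6.8610/2⌋ = 3; lat ⌊1.1149/1⌋ = 1.
Subsquare (5′×2.5′, letters a–x): lon ⌊0.8610/0.0833333⌋ = 10 → k; lat ⌊0.1149/0.0416667⌋ = 2 → c.

RM31kc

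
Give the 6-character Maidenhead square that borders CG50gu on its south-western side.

CG50ft

Longitude subsquare g = 6; −1 → 5 = f.
Latitude subsquare u = 20; −1 → 19 = t.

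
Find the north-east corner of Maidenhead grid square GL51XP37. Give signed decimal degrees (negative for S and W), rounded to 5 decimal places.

21.65833, -48.05000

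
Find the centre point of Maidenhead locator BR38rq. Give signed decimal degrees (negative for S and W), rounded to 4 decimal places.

Field B=1, R=17: +1·20° lon, +17·10° lat → SW at lon -160°, lat 80°.
Square 3, 8: +3·2° lon, +8·1° lat → SW at lon -154°, lat 88°.
Subsquare r=17, q=16: +17·0.0833333° lon, +16·0.0416667° lat → SW at lon -152.583°, lat 88.6667°.
Cell spans 0.0833333° lon × 0.0416667° lat. Centre is SW corner plus half of each.
latitude 88.6875, longitude -152.5417.

88.6875, -152.5417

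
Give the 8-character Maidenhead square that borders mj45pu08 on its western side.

MJ45ou98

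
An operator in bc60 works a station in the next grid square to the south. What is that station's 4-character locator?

Latitude square 0; −1 → -1, wraps to 9, carry into field.
Latitude field C = 2; −1 → 1 = B.
The longitude characters are unchanged.

BB69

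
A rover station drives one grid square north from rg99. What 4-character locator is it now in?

Latitude square 9; +1 → 10, wraps to 0, carry into field.
Latitude field G = 6; +1 → 7 = H.
The longitude characters are unchanged.

RH90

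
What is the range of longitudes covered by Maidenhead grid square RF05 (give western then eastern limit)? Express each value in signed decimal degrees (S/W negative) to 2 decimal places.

Field R=17, F=5: +17·20° lon, +5·10° lat → SW at lon 160°, lat -40°.
Square 0, 5: +0·2° lon, +5·1° lat → SW at lon 160°, lat -35°.
Cell spans 2° lon × 1° lat.
west 160.00, east 162.00.

160.00, 162.00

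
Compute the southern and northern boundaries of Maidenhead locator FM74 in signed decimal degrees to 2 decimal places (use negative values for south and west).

Field F=5, M=12: +5·20° lon, +12·10° lat → SW at lon -80°, lat 30°.
Square 7, 4: +7·2° lon, +4·1° lat → SW at lon -66°, lat 34°.
Cell spans 2° lon × 1° lat.
south 34.00, north 35.00.

34.00, 35.00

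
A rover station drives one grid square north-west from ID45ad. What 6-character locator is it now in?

ID35xe

Longitude subsquare a = 0; −1 → -1, wraps to 23 = x, carry into square.
Longitude square 4; −1 → 3.
Latitude subsquare d = 3; +1 → 4 = e.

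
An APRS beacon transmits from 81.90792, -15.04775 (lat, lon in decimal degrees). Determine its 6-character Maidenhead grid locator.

IR21lv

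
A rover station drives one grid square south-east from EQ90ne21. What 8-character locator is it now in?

EQ90ne30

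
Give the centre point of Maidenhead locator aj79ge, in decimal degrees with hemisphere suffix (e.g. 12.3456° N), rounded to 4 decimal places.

9.1875° N, 165.4583° W

Field A=0, J=9: +0·20° lon, +9·10° lat → SW at lon -180°, lat 0°.
Square 7, 9: +7·2° lon, +9·1° lat → SW at lon -166°, lat 9°.
Subsquare g=6, e=4: +6·0.0833333° lon, +4·0.0416667° lat → SW at lon -165.5°, lat 9.16667°.
Cell spans 0.0833333° lon × 0.0416667° lat. Centre is SW corner plus half of each.
latitude 9.1875° N, longitude 165.4583° W.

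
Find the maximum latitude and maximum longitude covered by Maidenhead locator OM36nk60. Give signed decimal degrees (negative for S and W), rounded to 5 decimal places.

36.42083, 107.14167

Field O=14, M=12: +14·20° lon, +12·10° lat → SW at lon 100°, lat 30°.
Square 3, 6: +3·2° lon, +6·1° lat → SW at lon 106°, lat 36°.
Subsquare n=13, k=10: +13·0.0833333° lon, +10·0.0416667° lat → SW at lon 107.083°, lat 36.4167°.
Extended square 6, 0: +6·0.00833333° lon, +0·0.00416667° lat → SW at lon 107.133°, lat 36.4167°.
Cell spans 0.00833333° lon × 0.00416667° lat. NE corner is SW corner plus one full cell.
latitude 36.42083, longitude 107.14167.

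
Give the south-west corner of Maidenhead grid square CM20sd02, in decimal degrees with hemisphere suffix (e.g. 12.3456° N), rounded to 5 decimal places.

Field C=2, M=12: +2·20° lon, +12·10° lat → SW at lon -140°, lat 30°.
Square 2, 0: +2·2° lon, +0·1° lat → SW at lon -136°, lat 30°.
Subsquare s=18, d=3: +18·0.0833333° lon, +3·0.0416667° lat → SW at lon -134.5°, lat 30.125°.
Extended square 0, 2: +0·0.00833333° lon, +2·0.00416667° lat → SW at lon -134.5°, lat 30.1333°.
latitude 30.13333° N, longitude 134.50000° W.

30.13333° N, 134.50000° W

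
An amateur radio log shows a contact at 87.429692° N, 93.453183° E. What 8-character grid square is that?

NR67rk43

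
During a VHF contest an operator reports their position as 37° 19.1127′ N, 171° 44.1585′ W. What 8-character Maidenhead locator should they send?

Shift to the Maidenhead origin (180°W, 90°S): lon 8.26403, lat 127.31855.
Field: 8.26403/20 → 0 → A, 127.31855/10 → 12 → M; chars AM.
Square: 8.26403/2 → 4, 7.31855/1 → 7; chars 47.
Subsquare: 0.26403/0.0833333 → 3 → d, 0.31855/0.0416667 → 7 → h; chars dh.
Extended square: 0.01403/0.00833333 → 1, 0.02688/0.00416667 → 6; chars 16.

AM47dh16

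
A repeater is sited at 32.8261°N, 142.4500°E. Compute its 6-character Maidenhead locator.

Shift to the Maidenhead origin (180°W, 90°S): lon 322.4500, lat 122.8261.
Field: lon ⌊322.4500/20⌋ = 16 → Q; lat ⌊122.8261/10⌋ = 12 → M.
Square: lon ⌊2.4500/2⌋ = 1; lat ⌊2.8261/1⌋ = 2.
Subsquare: lon ⌊0.4500/0.0833333⌋ = 5 → f; lat ⌊0.8261/0.0416667⌋ = 19 → t.

QM12ft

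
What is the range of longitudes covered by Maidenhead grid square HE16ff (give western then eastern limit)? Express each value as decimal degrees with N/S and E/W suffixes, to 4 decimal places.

37.5833° W, 37.5000° W

Field H=7, E=4: +7·20° lon, +4·10° lat → SW at lon -40°, lat -50°.
Square 1, 6: +1·2° lon, +6·1° lat → SW at lon -38°, lat -44°.
Subsquare f=5, f=5: +5·0.0833333° lon, +5·0.0416667° lat → SW at lon -37.5833°, lat -43.7917°.
Cell spans 0.0833333° lon × 0.0416667° lat.
west 37.5833° W, east 37.5000° W.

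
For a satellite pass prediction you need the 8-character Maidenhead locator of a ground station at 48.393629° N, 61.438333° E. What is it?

Shift to the Maidenhead origin (180°W, 90°S): lon 241.43833, lat 138.39363.
Field: lon ⌊241.43833/20⌋ = 12 → M; lat ⌊138.39363/10⌋ = 13 → N.
Square: lon ⌊1.43833/2⌋ = 0; lat ⌊8.39363/1⌋ = 8.
Subsquare: lon ⌊1.43833/0.0833333⌋ = 17 → r; lat ⌊0.39363/0.0416667⌋ = 9 → j.
Extended square: lon ⌊0.02167/0.00833333⌋ = 2; lat ⌊0.01863/0.00416667⌋ = 4.

MN08rj24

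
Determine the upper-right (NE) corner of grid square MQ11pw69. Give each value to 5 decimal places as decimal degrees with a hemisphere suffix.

71.95833° N, 63.30833° E

Field M=12, Q=16: +12·20° lon, +16·10° lat → SW at lon 60°, lat 70°.
Square 1, 1: +1·2° lon, +1·1° lat → SW at lon 62°, lat 71°.
Subsquare p=15, w=22: +15·0.0833333° lon, +22·0.0416667° lat → SW at lon 63.25°, lat 71.9167°.
Extended square 6, 9: +6·0.00833333° lon, +9·0.00416667° lat → SW at lon 63.3°, lat 71.9542°.
Cell spans 0.00833333° lon × 0.00416667° lat. NE corner is SW corner plus one full cell.
latitude 71.95833° N, longitude 63.30833° E.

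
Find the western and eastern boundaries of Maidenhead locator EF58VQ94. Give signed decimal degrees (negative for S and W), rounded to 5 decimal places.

-88.17500, -88.16667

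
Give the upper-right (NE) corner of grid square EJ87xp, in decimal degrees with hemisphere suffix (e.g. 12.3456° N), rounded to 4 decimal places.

7.6667° N, 82.0000° W

Field E=4, J=9: +4·20° lon, +9·10° lat → SW at lon -100°, lat 0°.
Square 8, 7: +8·2° lon, +7·1° lat → SW at lon -84°, lat 7°.
Subsquare x=23, p=15: +23·0.0833333° lon, +15·0.0416667° lat → SW at lon -82.0833°, lat 7.625°.
Cell spans 0.0833333° lon × 0.0416667° lat. NE corner is SW corner plus one full cell.
latitude 7.6667° N, longitude 82.0000° W.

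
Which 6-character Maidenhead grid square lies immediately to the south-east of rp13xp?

RP23ao

Longitude subsquare x = 23; +1 → 24, wraps to 0 = a, carry into square.
Longitude square 1; +1 → 2.
Latitude subsquare p = 15; −1 → 14 = o.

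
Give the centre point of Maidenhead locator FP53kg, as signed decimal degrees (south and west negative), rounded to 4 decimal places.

63.2708, -69.1250

Field F=5, P=15: +5·20° lon, +15·10° lat → SW at lon -80°, lat 60°.
Square 5, 3: +5·2° lon, +3·1° lat → SW at lon -70°, lat 63°.
Subsquare k=10, g=6: +10·0.0833333° lon, +6·0.0416667° lat → SW at lon -69.1667°, lat 63.25°.
Cell spans 0.0833333° lon × 0.0416667° lat. Centre is SW corner plus half of each.
latitude 63.2708, longitude -69.1250.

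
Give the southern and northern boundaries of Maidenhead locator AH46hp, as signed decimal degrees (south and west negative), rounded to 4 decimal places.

Field A=0, H=7: +0·20° lon, +7·10° lat → SW at lon -180°, lat -20°.
Square 4, 6: +4·2° lon, +6·1° lat → SW at lon -172°, lat -14°.
Subsquare h=7, p=15: +7·0.0833333° lon, +15·0.0416667° lat → SW at lon -171.417°, lat -13.375°.
Cell spans 0.0833333° lon × 0.0416667° lat.
south -13.3750, north -13.3333.

-13.3750, -13.3333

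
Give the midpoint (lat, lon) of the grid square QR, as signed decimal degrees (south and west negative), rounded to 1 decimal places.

85.0, 150.0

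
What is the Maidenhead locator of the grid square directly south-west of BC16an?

Longitude subsquare a = 0; −1 → -1, wraps to 23 = x, carry into square.
Longitude square 1; −1 → 0.
Latitude subsquare n = 13; −1 → 12 = m.

BC06xm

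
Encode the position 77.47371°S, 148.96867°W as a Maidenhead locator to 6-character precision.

BB52mm

Shift to the Maidenhead origin (180°W, 90°S): lon 31.0313, lat 12.5263.
Field: lon ⌊31.0313/20⌋ = 1 → B; lat ⌊12.5263/10⌋ = 1 → B.
Square: lon ⌊11.0313/2⌋ = 5; lat ⌊2.5263/1⌋ = 2.
Subsquare: lon ⌊1.0313/0.0833333⌋ = 12 → m; lat ⌊0.5263/0.0416667⌋ = 12 → m.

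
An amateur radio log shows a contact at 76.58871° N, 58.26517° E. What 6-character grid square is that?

Offset from 180°W / 90°S: lon 238.2652°, lat 166.5887°.
Field (20°×10°, letters A–R): lon ⌊238.2652/20⌋ = 11 → L; lat ⌊166.5887/10⌋ = 16 → Q.
Square (2°×1°, digits 0–9): lon ⌊18.2652/2⌋ = 9; lat ⌊6.5887/1⌋ = 6.
Subsquare (5′×2.5′, letters a–x): lon ⌊0.2652/0.0833333⌋ = 3 → d; lat ⌊0.5887/0.0416667⌋ = 14 → o.

LQ96do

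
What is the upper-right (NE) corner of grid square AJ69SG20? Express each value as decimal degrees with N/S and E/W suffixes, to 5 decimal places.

9.25417° N, 166.47500° W

Field A=0, J=9: +0·20° lon, +9·10° lat → SW at lon -180°, lat 0°.
Square 6, 9: +6·2° lon, +9·1° lat → SW at lon -168°, lat 9°.
Subsquare s=18, g=6: +18·0.0833333° lon, +6·0.0416667° lat → SW at lon -166.5°, lat 9.25°.
Extended square 2, 0: +2·0.00833333° lon, +0·0.00416667° lat → SW at lon -166.483°, lat 9.25°.
Cell spans 0.00833333° lon × 0.00416667° lat. NE corner is SW corner plus one full cell.
latitude 9.25417° N, longitude 166.47500° W.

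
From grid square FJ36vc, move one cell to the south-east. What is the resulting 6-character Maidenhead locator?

Longitude subsquare v = 21; +1 → 22 = w.
Latitude subsquare c = 2; −1 → 1 = b.

FJ36wb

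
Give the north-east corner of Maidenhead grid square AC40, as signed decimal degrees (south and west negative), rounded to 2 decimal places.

Field A=0, C=2: +0·20° lon, +2·10° lat → SW at lon -180°, lat -70°.
Square 4, 0: +4·2° lon, +0·1° lat → SW at lon -172°, lat -70°.
Cell spans 2° lon × 1° lat. NE corner is SW corner plus one full cell.
latitude -69.00, longitude -170.00.

-69.00, -170.00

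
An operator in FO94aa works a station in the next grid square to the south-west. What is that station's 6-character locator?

FO83xx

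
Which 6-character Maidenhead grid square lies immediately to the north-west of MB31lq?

MB31kr

Longitude subsquare l = 11; −1 → 10 = k.
Latitude subsquare q = 16; +1 → 17 = r.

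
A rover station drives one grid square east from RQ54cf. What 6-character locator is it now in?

Longitude subsquare c = 2; +1 → 3 = d.
The latitude characters are unchanged.

RQ54df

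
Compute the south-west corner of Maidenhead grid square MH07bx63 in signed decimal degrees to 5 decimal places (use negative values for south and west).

-12.02917, 60.13333

Field M=12, H=7: +12·20° lon, +7·10° lat → SW at lon 60°, lat -20°.
Square 0, 7: +0·2° lon, +7·1° lat → SW at lon 60°, lat -13°.
Subsquare b=1, x=23: +1·0.0833333° lon, +23·0.0416667° lat → SW at lon 60.0833°, lat -12.0417°.
Extended square 6, 3: +6·0.00833333° lon, +3·0.00416667° lat → SW at lon 60.1333°, lat -12.0292°.
latitude -12.02917, longitude 60.13333.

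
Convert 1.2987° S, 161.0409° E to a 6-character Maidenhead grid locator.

RI08mq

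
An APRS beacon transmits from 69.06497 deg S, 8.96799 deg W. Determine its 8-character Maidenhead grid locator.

Offset from 180°W / 90°S: lon 171.03201°, lat 20.93503°.
Field (20°×10°, letters A–R): 171.03201/20 → 8 → I, 20.93503/10 → 2 → C; chars IC.
Square (2°×1°, digits 0–9): 11.03201/2 → 5, 0.93503/1 → 0; chars 50.
Subsquare (5′×2.5′, letters a–x): 1.03201/0.0833333 → 12 → m, 0.93503/0.0416667 → 22 → w; chars mw.
Extended square (30″×15″, digits 0–9): 0.03201/0.00833333 → 3, 0.01836/0.00416667 → 4; chars 34.

IC50mw34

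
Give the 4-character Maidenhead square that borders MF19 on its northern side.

MG10

Latitude square 9; +1 → 10, wraps to 0, carry into field.
Latitude field F = 5; +1 → 6 = G.
The longitude characters are unchanged.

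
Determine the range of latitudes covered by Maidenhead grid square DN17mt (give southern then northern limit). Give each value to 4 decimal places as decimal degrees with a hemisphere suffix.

Field D=3, N=13: +3·20° lon, +13·10° lat → SW at lon -120°, lat 40°.
Square 1, 7: +1·2° lon, +7·1° lat → SW at lon -118°, lat 47°.
Subsquare m=12, t=19: +12·0.0833333° lon, +19·0.0416667° lat → SW at lon -117°, lat 47.7917°.
Cell spans 0.0833333° lon × 0.0416667° lat.
south 47.7917° N, north 47.8333° N.

47.7917° N, 47.8333° N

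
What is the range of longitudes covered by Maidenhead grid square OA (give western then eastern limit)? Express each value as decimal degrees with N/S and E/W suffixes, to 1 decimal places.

Field O=14, A=0: +14·20° lon, +0·10° lat → SW at lon 100°, lat -90°.
Cell spans 20° lon × 10° lat.
west 100.0° E, east 120.0° E.

100.0° E, 120.0° E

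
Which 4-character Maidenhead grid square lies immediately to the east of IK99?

Longitude square 9; +1 → 10, wraps to 0, carry into field.
Longitude field I = 8; +1 → 9 = J.
The latitude characters are unchanged.

JK09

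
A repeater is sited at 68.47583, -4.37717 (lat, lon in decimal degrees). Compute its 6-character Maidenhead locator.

IP78tl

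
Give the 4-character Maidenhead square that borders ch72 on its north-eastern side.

CH83

Longitude square 7; +1 → 8.
Latitude square 2; +1 → 3.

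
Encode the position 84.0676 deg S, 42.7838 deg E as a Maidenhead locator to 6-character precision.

LA15jw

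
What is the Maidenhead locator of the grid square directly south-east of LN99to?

Longitude subsquare t = 19; +1 → 20 = u.
Latitude subsquare o = 14; −1 → 13 = n.

LN99un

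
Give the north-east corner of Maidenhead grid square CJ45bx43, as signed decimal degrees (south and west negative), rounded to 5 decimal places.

Field C=2, J=9: +2·20° lon, +9·10° lat → SW at lon -140°, lat 0°.
Square 4, 5: +4·2° lon, +5·1° lat → SW at lon -132°, lat 5°.
Subsquare b=1, x=23: +1·0.0833333° lon, +23·0.0416667° lat → SW at lon -131.917°, lat 5.95833°.
Extended square 4, 3: +4·0.00833333° lon, +3·0.00416667° lat → SW at lon -131.883°, lat 5.97083°.
Cell spans 0.00833333° lon × 0.00416667° lat. NE corner is SW corner plus one full cell.
latitude 5.97500, longitude -131.87500.

5.97500, -131.87500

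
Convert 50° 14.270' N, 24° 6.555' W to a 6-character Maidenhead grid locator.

HO70wf

Shift to the Maidenhead origin (180°W, 90°S): lon 155.8907, lat 140.2378.
Field: 155.8907/20 → 7 → H, 140.2378/10 → 14 → O; chars HO.
Square: 15.8907/2 → 7, 0.2378/1 → 0; chars 70.
Subsquare: 1.8907/0.0833333 → 22 → w, 0.2378/0.0416667 → 5 → f; chars wf.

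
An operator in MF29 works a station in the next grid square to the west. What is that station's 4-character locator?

MF19

Longitude square 2; −1 → 1.
The latitude characters are unchanged.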